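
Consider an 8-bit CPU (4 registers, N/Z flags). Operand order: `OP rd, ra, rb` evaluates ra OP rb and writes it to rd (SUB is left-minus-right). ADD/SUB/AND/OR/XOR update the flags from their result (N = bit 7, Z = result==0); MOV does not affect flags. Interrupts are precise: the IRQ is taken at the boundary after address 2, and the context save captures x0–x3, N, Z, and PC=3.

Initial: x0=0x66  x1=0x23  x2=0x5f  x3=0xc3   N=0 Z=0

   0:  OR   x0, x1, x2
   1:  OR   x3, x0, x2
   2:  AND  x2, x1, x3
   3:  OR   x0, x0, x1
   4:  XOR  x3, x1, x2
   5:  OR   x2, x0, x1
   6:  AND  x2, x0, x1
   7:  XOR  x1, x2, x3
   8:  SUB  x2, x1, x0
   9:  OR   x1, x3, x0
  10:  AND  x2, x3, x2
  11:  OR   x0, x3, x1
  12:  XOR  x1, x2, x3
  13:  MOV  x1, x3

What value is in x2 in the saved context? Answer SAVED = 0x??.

after  0: x0=0x7f x1=0x23 x2=0x5f x3=0xc3  N=0 Z=0
after  1: x0=0x7f x1=0x23 x2=0x5f x3=0x7f  N=0 Z=0
after  2: x0=0x7f x1=0x23 x2=0x23 x3=0x7f  N=0 Z=0
-- IRQ taken; context saved, return-PC = 3 --

SAVED = 0x23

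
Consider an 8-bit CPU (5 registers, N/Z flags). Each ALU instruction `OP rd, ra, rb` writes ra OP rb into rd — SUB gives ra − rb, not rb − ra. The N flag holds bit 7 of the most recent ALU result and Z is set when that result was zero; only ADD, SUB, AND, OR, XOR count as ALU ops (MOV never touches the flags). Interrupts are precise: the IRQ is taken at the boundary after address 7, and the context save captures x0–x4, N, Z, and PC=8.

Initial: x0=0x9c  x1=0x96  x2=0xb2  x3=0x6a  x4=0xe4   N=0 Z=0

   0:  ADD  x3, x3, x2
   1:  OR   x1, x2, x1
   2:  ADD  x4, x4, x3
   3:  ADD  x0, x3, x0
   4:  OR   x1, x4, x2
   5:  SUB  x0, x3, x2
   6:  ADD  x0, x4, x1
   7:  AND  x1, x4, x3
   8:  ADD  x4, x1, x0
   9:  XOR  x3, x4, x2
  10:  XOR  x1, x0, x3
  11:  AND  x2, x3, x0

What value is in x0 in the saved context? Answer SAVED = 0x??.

SAVED = 0xb2

after  0: x0=0x9c x1=0x96 x2=0xb2 x3=0x1c x4=0xe4  N=0 Z=0
after  1: x0=0x9c x1=0xb6 x2=0xb2 x3=0x1c x4=0xe4  N=1 Z=0
after  2: x0=0x9c x1=0xb6 x2=0xb2 x3=0x1c x4=0x00  N=0 Z=1
after  3: x0=0xb8 x1=0xb6 x2=0xb2 x3=0x1c x4=0x00  N=1 Z=0
after  4: x0=0xb8 x1=0xb2 x2=0xb2 x3=0x1c x4=0x00  N=1 Z=0
after  5: x0=0x6a x1=0xb2 x2=0xb2 x3=0x1c x4=0x00  N=0 Z=0
after  6: x0=0xb2 x1=0xb2 x2=0xb2 x3=0x1c x4=0x00  N=1 Z=0
after  7: x0=0xb2 x1=0x00 x2=0xb2 x3=0x1c x4=0x00  N=0 Z=1
-- IRQ taken; context saved, return-PC = 8 --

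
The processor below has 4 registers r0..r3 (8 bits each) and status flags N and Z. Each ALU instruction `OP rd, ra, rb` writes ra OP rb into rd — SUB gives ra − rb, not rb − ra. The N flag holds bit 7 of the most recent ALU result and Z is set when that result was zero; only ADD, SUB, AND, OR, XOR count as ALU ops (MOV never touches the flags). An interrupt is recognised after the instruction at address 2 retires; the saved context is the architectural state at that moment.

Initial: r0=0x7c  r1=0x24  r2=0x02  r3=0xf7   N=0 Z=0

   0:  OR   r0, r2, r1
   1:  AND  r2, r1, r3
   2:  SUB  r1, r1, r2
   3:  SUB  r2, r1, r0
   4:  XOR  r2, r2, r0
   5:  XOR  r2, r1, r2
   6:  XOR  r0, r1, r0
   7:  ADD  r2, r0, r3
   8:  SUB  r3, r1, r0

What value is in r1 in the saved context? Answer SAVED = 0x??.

SAVED = 0x00

after  0: r0=0x26 r1=0x24 r2=0x02 r3=0xf7  N=0 Z=0
after  1: r0=0x26 r1=0x24 r2=0x24 r3=0xf7  N=0 Z=0
after  2: r0=0x26 r1=0x00 r2=0x24 r3=0xf7  N=0 Z=1
-- IRQ taken; context saved, return-PC = 3 --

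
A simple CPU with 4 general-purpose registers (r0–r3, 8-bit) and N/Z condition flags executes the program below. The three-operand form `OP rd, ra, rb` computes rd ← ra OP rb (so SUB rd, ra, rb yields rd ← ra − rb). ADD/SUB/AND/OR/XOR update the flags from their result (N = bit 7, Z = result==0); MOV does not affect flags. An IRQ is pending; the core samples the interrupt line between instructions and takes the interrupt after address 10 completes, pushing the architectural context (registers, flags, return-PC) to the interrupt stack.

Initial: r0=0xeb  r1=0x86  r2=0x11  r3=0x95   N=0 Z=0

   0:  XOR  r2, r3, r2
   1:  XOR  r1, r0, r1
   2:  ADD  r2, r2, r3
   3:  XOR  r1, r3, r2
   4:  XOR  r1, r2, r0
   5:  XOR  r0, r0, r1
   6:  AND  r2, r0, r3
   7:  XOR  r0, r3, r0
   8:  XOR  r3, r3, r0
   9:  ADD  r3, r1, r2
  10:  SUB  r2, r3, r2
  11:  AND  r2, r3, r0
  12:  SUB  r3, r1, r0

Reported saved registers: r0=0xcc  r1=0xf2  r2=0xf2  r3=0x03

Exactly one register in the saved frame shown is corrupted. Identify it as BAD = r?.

after  0: r0=0xeb r1=0x86 r2=0x84 r3=0x95  N=1 Z=0
after  1: r0=0xeb r1=0x6d r2=0x84 r3=0x95  N=0 Z=0
after  2: r0=0xeb r1=0x6d r2=0x19 r3=0x95  N=0 Z=0
after  3: r0=0xeb r1=0x8c r2=0x19 r3=0x95  N=1 Z=0
after  4: r0=0xeb r1=0xf2 r2=0x19 r3=0x95  N=1 Z=0
after  5: r0=0x19 r1=0xf2 r2=0x19 r3=0x95  N=0 Z=0
after  6: r0=0x19 r1=0xf2 r2=0x11 r3=0x95  N=0 Z=0
after  7: r0=0x8c r1=0xf2 r2=0x11 r3=0x95  N=1 Z=0
after  8: r0=0x8c r1=0xf2 r2=0x11 r3=0x19  N=0 Z=0
after  9: r0=0x8c r1=0xf2 r2=0x11 r3=0x03  N=0 Z=0
after 10: r0=0x8c r1=0xf2 r2=0xf2 r3=0x03  N=1 Z=0
-- IRQ taken; context saved, return-PC = 11 --
mismatch: r0: reported 0xcc vs actual 0x8c

BAD = r0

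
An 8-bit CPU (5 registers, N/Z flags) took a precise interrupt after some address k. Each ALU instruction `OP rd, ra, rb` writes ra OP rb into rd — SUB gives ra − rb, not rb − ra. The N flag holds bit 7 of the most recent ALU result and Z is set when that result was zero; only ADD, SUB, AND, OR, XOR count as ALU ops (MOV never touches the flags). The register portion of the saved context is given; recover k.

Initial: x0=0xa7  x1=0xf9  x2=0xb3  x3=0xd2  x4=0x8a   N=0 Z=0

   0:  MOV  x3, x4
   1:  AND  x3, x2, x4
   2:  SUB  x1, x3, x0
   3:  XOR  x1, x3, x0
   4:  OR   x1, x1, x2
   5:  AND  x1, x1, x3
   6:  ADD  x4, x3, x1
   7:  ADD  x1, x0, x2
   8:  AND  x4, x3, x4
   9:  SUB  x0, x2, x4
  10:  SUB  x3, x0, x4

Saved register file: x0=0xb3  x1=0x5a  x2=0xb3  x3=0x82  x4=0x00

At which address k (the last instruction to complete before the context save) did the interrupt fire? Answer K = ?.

K = 9

after  0: x0=0xa7 x1=0xf9 x2=0xb3 x3=0x8a x4=0x8a  N=0 Z=0
after  1: x0=0xa7 x1=0xf9 x2=0xb3 x3=0x82 x4=0x8a  N=1 Z=0
after  2: x0=0xa7 x1=0xdb x2=0xb3 x3=0x82 x4=0x8a  N=1 Z=0
after  3: x0=0xa7 x1=0x25 x2=0xb3 x3=0x82 x4=0x8a  N=0 Z=0
after  4: x0=0xa7 x1=0xb7 x2=0xb3 x3=0x82 x4=0x8a  N=1 Z=0
after  5: x0=0xa7 x1=0x82 x2=0xb3 x3=0x82 x4=0x8a  N=1 Z=0
after  6: x0=0xa7 x1=0x82 x2=0xb3 x3=0x82 x4=0x04  N=0 Z=0
after  7: x0=0xa7 x1=0x5a x2=0xb3 x3=0x82 x4=0x04  N=0 Z=0
after  8: x0=0xa7 x1=0x5a x2=0xb3 x3=0x82 x4=0x00  N=0 Z=1
after  9: x0=0xb3 x1=0x5a x2=0xb3 x3=0x82 x4=0x00  N=1 Z=0
-- IRQ taken; context saved, return-PC = 10 --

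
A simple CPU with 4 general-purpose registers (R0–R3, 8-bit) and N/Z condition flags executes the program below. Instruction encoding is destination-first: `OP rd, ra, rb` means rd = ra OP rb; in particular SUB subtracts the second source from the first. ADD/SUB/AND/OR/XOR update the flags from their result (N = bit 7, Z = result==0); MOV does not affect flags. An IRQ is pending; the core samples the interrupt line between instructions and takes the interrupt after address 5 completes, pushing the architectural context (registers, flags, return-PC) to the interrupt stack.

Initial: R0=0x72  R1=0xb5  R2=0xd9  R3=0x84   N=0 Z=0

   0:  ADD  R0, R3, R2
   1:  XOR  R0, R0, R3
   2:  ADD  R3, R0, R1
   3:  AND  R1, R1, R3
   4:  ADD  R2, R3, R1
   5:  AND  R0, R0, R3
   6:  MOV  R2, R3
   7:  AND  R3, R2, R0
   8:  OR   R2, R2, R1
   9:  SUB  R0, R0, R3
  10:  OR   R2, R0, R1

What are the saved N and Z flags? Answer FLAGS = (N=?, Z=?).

FLAGS = (N=1, Z=0)

after  0: R0=0x5d R1=0xb5 R2=0xd9 R3=0x84  N=0 Z=0
after  1: R0=0xd9 R1=0xb5 R2=0xd9 R3=0x84  N=1 Z=0
after  2: R0=0xd9 R1=0xb5 R2=0xd9 R3=0x8e  N=1 Z=0
after  3: R0=0xd9 R1=0x84 R2=0xd9 R3=0x8e  N=1 Z=0
after  4: R0=0xd9 R1=0x84 R2=0x12 R3=0x8e  N=0 Z=0
after  5: R0=0x88 R1=0x84 R2=0x12 R3=0x8e  N=1 Z=0
-- IRQ taken; context saved, return-PC = 6 --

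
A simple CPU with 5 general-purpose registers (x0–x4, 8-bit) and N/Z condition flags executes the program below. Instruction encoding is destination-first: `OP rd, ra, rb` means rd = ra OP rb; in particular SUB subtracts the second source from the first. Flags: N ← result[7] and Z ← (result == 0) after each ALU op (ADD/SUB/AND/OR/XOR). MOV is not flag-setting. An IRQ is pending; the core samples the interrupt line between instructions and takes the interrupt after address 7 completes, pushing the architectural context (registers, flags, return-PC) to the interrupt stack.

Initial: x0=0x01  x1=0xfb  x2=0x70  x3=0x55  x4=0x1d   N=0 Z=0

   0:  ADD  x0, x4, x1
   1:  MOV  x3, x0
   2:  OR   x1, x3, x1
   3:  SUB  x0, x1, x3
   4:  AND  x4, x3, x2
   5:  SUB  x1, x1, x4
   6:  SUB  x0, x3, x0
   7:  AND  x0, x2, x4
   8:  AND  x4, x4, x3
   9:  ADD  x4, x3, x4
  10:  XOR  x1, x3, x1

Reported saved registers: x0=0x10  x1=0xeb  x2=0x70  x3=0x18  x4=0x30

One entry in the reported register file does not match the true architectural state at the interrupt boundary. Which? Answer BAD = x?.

BAD = x4

after  0: x0=0x18 x1=0xfb x2=0x70 x3=0x55 x4=0x1d  N=0 Z=0
after  1: x0=0x18 x1=0xfb x2=0x70 x3=0x18 x4=0x1d  N=0 Z=0
after  2: x0=0x18 x1=0xfb x2=0x70 x3=0x18 x4=0x1d  N=1 Z=0
after  3: x0=0xe3 x1=0xfb x2=0x70 x3=0x18 x4=0x1d  N=1 Z=0
after  4: x0=0xe3 x1=0xfb x2=0x70 x3=0x18 x4=0x10  N=0 Z=0
after  5: x0=0xe3 x1=0xeb x2=0x70 x3=0x18 x4=0x10  N=1 Z=0
after  6: x0=0x35 x1=0xeb x2=0x70 x3=0x18 x4=0x10  N=0 Z=0
after  7: x0=0x10 x1=0xeb x2=0x70 x3=0x18 x4=0x10  N=0 Z=0
-- IRQ taken; context saved, return-PC = 8 --
mismatch: x4: reported 0x30 vs actual 0x10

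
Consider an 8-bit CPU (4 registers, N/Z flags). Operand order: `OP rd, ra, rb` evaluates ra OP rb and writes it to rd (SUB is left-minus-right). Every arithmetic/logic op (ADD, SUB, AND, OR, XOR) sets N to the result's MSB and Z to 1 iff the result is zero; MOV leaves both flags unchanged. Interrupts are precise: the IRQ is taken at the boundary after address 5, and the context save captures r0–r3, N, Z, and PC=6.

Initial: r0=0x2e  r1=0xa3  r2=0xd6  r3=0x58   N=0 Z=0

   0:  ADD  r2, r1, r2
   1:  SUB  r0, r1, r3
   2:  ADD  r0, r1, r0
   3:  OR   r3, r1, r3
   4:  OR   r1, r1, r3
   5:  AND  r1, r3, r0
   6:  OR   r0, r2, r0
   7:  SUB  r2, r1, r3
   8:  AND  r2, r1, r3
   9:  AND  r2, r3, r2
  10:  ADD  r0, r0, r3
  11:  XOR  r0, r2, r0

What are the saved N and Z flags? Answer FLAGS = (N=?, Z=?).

FLAGS = (N=1, Z=0)

after  0: r0=0x2e r1=0xa3 r2=0x79 r3=0x58  N=0 Z=0
after  1: r0=0x4b r1=0xa3 r2=0x79 r3=0x58  N=0 Z=0
after  2: r0=0xee r1=0xa3 r2=0x79 r3=0x58  N=1 Z=0
after  3: r0=0xee r1=0xa3 r2=0x79 r3=0xfb  N=1 Z=0
after  4: r0=0xee r1=0xfb r2=0x79 r3=0xfb  N=1 Z=0
after  5: r0=0xee r1=0xea r2=0x79 r3=0xfb  N=1 Z=0
-- IRQ taken; context saved, return-PC = 6 --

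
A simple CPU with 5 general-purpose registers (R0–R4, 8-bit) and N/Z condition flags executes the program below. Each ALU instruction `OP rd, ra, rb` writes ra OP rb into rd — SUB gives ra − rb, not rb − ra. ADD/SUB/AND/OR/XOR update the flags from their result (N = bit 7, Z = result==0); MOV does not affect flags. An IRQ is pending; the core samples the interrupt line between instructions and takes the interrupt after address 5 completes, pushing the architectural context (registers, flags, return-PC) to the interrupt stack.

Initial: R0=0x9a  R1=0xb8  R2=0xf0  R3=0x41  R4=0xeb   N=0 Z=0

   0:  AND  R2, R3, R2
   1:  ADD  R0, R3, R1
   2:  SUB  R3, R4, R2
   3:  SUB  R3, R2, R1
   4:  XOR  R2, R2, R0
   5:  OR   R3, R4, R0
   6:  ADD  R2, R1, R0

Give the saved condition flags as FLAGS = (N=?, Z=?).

FLAGS = (N=1, Z=0)

after  0: R0=0x9a R1=0xb8 R2=0x40 R3=0x41 R4=0xeb  N=0 Z=0
after  1: R0=0xf9 R1=0xb8 R2=0x40 R3=0x41 R4=0xeb  N=1 Z=0
after  2: R0=0xf9 R1=0xb8 R2=0x40 R3=0xab R4=0xeb  N=1 Z=0
after  3: R0=0xf9 R1=0xb8 R2=0x40 R3=0x88 R4=0xeb  N=1 Z=0
after  4: R0=0xf9 R1=0xb8 R2=0xb9 R3=0x88 R4=0xeb  N=1 Z=0
after  5: R0=0xf9 R1=0xb8 R2=0xb9 R3=0xfb R4=0xeb  N=1 Z=0
-- IRQ taken; context saved, return-PC = 6 --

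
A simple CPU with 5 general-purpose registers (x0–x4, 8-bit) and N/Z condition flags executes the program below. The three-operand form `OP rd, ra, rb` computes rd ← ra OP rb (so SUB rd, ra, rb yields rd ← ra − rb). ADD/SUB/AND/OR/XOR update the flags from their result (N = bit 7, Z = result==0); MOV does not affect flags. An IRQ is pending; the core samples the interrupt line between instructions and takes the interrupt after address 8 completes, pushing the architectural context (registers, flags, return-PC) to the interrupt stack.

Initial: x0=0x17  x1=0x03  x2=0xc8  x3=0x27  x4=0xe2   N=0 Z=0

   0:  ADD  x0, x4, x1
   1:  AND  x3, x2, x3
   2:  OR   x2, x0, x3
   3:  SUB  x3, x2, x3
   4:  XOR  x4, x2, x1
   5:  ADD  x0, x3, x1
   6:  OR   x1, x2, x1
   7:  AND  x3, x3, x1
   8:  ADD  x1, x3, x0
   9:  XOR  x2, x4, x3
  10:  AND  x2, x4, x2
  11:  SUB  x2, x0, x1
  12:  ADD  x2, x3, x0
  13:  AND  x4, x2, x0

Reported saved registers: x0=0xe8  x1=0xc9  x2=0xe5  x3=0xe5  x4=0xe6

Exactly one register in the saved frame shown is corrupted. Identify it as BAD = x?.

BAD = x1

after  0: x0=0xe5 x1=0x03 x2=0xc8 x3=0x27 x4=0xe2  N=1 Z=0
after  1: x0=0xe5 x1=0x03 x2=0xc8 x3=0x00 x4=0xe2  N=0 Z=1
after  2: x0=0xe5 x1=0x03 x2=0xe5 x3=0x00 x4=0xe2  N=1 Z=0
after  3: x0=0xe5 x1=0x03 x2=0xe5 x3=0xe5 x4=0xe2  N=1 Z=0
after  4: x0=0xe5 x1=0x03 x2=0xe5 x3=0xe5 x4=0xe6  N=1 Z=0
after  5: x0=0xe8 x1=0x03 x2=0xe5 x3=0xe5 x4=0xe6  N=1 Z=0
after  6: x0=0xe8 x1=0xe7 x2=0xe5 x3=0xe5 x4=0xe6  N=1 Z=0
after  7: x0=0xe8 x1=0xe7 x2=0xe5 x3=0xe5 x4=0xe6  N=1 Z=0
after  8: x0=0xe8 x1=0xcd x2=0xe5 x3=0xe5 x4=0xe6  N=1 Z=0
-- IRQ taken; context saved, return-PC = 9 --
mismatch: x1: reported 0xc9 vs actual 0xcd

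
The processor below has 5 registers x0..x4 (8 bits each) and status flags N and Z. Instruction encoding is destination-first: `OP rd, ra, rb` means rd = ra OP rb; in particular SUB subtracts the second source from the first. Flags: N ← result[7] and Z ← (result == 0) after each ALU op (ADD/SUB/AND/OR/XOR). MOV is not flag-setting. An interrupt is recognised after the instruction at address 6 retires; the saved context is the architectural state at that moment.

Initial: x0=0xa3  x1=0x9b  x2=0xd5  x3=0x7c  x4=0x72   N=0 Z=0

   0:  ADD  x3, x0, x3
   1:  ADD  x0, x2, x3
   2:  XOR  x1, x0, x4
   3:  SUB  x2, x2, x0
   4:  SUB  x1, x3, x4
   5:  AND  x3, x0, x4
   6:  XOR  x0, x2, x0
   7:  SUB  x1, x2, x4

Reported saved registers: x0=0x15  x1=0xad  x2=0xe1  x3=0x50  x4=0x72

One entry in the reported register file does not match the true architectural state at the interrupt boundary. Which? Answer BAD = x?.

BAD = x3

after  0: x0=0xa3 x1=0x9b x2=0xd5 x3=0x1f x4=0x72  N=0 Z=0
after  1: x0=0xf4 x1=0x9b x2=0xd5 x3=0x1f x4=0x72  N=1 Z=0
after  2: x0=0xf4 x1=0x86 x2=0xd5 x3=0x1f x4=0x72  N=1 Z=0
after  3: x0=0xf4 x1=0x86 x2=0xe1 x3=0x1f x4=0x72  N=1 Z=0
after  4: x0=0xf4 x1=0xad x2=0xe1 x3=0x1f x4=0x72  N=1 Z=0
after  5: x0=0xf4 x1=0xad x2=0xe1 x3=0x70 x4=0x72  N=0 Z=0
after  6: x0=0x15 x1=0xad x2=0xe1 x3=0x70 x4=0x72  N=0 Z=0
-- IRQ taken; context saved, return-PC = 7 --
mismatch: x3: reported 0x50 vs actual 0x70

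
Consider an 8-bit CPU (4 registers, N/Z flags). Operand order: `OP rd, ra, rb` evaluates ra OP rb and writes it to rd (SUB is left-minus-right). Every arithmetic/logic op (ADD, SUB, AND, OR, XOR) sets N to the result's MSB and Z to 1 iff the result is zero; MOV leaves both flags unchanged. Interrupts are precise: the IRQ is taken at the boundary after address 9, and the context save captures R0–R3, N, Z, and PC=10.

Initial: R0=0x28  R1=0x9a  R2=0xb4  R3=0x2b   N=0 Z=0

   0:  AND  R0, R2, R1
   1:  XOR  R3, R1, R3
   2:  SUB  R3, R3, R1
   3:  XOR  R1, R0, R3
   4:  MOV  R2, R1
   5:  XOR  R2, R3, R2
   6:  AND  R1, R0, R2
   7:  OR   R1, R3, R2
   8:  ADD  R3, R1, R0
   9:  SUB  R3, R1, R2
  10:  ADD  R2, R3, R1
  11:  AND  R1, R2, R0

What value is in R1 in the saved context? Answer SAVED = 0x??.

SAVED = 0x97

after  0: R0=0x90 R1=0x9a R2=0xb4 R3=0x2b  N=1 Z=0
after  1: R0=0x90 R1=0x9a R2=0xb4 R3=0xb1  N=1 Z=0
after  2: R0=0x90 R1=0x9a R2=0xb4 R3=0x17  N=0 Z=0
after  3: R0=0x90 R1=0x87 R2=0xb4 R3=0x17  N=1 Z=0
after  4: R0=0x90 R1=0x87 R2=0x87 R3=0x17  N=1 Z=0
after  5: R0=0x90 R1=0x87 R2=0x90 R3=0x17  N=1 Z=0
after  6: R0=0x90 R1=0x90 R2=0x90 R3=0x17  N=1 Z=0
after  7: R0=0x90 R1=0x97 R2=0x90 R3=0x17  N=1 Z=0
after  8: R0=0x90 R1=0x97 R2=0x90 R3=0x27  N=0 Z=0
after  9: R0=0x90 R1=0x97 R2=0x90 R3=0x07  N=0 Z=0
-- IRQ taken; context saved, return-PC = 10 --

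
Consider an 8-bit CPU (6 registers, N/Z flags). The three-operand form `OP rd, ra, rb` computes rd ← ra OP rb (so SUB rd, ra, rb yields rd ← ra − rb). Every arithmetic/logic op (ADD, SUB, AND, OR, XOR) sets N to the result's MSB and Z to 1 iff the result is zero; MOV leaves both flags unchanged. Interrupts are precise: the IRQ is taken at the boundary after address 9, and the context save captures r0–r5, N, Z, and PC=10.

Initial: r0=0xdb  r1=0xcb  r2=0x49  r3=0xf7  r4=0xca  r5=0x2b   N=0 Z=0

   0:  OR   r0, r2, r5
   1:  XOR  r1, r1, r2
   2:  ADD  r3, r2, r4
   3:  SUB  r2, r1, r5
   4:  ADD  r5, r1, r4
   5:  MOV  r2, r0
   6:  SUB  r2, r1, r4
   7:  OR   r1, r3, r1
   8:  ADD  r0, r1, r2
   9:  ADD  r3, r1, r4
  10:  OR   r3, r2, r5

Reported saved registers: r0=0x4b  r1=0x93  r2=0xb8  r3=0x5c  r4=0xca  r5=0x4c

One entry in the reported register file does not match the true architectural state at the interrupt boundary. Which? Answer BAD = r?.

after  0: r0=0x6b r1=0xcb r2=0x49 r3=0xf7 r4=0xca r5=0x2b  N=0 Z=0
after  1: r0=0x6b r1=0x82 r2=0x49 r3=0xf7 r4=0xca r5=0x2b  N=1 Z=0
after  2: r0=0x6b r1=0x82 r2=0x49 r3=0x13 r4=0xca r5=0x2b  N=0 Z=0
after  3: r0=0x6b r1=0x82 r2=0x57 r3=0x13 r4=0xca r5=0x2b  N=0 Z=0
after  4: r0=0x6b r1=0x82 r2=0x57 r3=0x13 r4=0xca r5=0x4c  N=0 Z=0
after  5: r0=0x6b r1=0x82 r2=0x6b r3=0x13 r4=0xca r5=0x4c  N=0 Z=0
after  6: r0=0x6b r1=0x82 r2=0xb8 r3=0x13 r4=0xca r5=0x4c  N=1 Z=0
after  7: r0=0x6b r1=0x93 r2=0xb8 r3=0x13 r4=0xca r5=0x4c  N=1 Z=0
after  8: r0=0x4b r1=0x93 r2=0xb8 r3=0x13 r4=0xca r5=0x4c  N=0 Z=0
after  9: r0=0x4b r1=0x93 r2=0xb8 r3=0x5d r4=0xca r5=0x4c  N=0 Z=0
-- IRQ taken; context saved, return-PC = 10 --
mismatch: r3: reported 0x5c vs actual 0x5d

BAD = r3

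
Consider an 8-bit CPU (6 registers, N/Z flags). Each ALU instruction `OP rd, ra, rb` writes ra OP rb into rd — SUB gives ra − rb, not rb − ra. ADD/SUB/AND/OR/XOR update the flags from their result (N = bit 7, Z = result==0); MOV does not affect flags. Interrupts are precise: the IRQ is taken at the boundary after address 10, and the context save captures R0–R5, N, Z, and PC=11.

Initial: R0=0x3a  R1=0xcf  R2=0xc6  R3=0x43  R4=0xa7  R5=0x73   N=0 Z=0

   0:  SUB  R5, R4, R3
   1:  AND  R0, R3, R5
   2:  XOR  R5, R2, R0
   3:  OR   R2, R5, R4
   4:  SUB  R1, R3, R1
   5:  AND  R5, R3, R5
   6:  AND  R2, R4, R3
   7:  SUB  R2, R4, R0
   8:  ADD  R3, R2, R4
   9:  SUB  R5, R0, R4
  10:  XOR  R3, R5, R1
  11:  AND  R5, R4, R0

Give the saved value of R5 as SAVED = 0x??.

SAVED = 0x99

after  0: R0=0x3a R1=0xcf R2=0xc6 R3=0x43 R4=0xa7 R5=0x64  N=0 Z=0
after  1: R0=0x40 R1=0xcf R2=0xc6 R3=0x43 R4=0xa7 R5=0x64  N=0 Z=0
after  2: R0=0x40 R1=0xcf R2=0xc6 R3=0x43 R4=0xa7 R5=0x86  N=1 Z=0
after  3: R0=0x40 R1=0xcf R2=0xa7 R3=0x43 R4=0xa7 R5=0x86  N=1 Z=0
after  4: R0=0x40 R1=0x74 R2=0xa7 R3=0x43 R4=0xa7 R5=0x86  N=0 Z=0
after  5: R0=0x40 R1=0x74 R2=0xa7 R3=0x43 R4=0xa7 R5=0x02  N=0 Z=0
after  6: R0=0x40 R1=0x74 R2=0x03 R3=0x43 R4=0xa7 R5=0x02  N=0 Z=0
after  7: R0=0x40 R1=0x74 R2=0x67 R3=0x43 R4=0xa7 R5=0x02  N=0 Z=0
after  8: R0=0x40 R1=0x74 R2=0x67 R3=0x0e R4=0xa7 R5=0x02  N=0 Z=0
after  9: R0=0x40 R1=0x74 R2=0x67 R3=0x0e R4=0xa7 R5=0x99  N=1 Z=0
after 10: R0=0x40 R1=0x74 R2=0x67 R3=0xed R4=0xa7 R5=0x99  N=1 Z=0
-- IRQ taken; context saved, return-PC = 11 --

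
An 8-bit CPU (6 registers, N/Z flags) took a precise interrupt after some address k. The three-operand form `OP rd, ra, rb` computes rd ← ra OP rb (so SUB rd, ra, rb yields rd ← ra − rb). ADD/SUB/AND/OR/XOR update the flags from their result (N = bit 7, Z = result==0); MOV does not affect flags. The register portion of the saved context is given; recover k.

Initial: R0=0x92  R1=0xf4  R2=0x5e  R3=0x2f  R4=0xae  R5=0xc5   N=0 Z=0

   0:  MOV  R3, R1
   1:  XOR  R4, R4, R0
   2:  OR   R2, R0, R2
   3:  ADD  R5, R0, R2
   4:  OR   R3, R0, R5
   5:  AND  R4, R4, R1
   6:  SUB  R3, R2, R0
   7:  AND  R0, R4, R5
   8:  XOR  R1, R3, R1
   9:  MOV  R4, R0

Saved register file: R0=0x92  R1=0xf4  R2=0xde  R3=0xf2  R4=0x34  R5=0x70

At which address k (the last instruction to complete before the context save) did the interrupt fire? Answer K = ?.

after  0: R0=0x92 R1=0xf4 R2=0x5e R3=0xf4 R4=0xae R5=0xc5  N=0 Z=0
after  1: R0=0x92 R1=0xf4 R2=0x5e R3=0xf4 R4=0x3c R5=0xc5  N=0 Z=0
after  2: R0=0x92 R1=0xf4 R2=0xde R3=0xf4 R4=0x3c R5=0xc5  N=1 Z=0
after  3: R0=0x92 R1=0xf4 R2=0xde R3=0xf4 R4=0x3c R5=0x70  N=0 Z=0
after  4: R0=0x92 R1=0xf4 R2=0xde R3=0xf2 R4=0x3c R5=0x70  N=1 Z=0
after  5: R0=0x92 R1=0xf4 R2=0xde R3=0xf2 R4=0x34 R5=0x70  N=0 Z=0
-- IRQ taken; context saved, return-PC = 6 --

K = 5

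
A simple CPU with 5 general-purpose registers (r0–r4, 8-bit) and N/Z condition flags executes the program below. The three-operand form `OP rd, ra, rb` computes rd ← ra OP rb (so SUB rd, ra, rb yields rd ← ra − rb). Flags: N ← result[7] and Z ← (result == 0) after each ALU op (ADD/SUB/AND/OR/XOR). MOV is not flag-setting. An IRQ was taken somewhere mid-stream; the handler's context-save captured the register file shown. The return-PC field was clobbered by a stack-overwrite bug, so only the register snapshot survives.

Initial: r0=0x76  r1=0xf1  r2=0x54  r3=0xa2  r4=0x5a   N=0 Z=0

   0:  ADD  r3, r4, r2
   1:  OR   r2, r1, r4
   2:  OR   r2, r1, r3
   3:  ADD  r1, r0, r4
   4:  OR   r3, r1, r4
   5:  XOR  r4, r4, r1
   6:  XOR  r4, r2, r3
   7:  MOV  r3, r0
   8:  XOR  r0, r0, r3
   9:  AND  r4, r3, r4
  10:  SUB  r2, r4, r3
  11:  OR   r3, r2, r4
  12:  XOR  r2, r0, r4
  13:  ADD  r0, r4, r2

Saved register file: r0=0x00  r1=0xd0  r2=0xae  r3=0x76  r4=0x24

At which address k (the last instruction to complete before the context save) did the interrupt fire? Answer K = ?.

after  0: r0=0x76 r1=0xf1 r2=0x54 r3=0xae r4=0x5a  N=1 Z=0
after  1: r0=0x76 r1=0xf1 r2=0xfb r3=0xae r4=0x5a  N=1 Z=0
after  2: r0=0x76 r1=0xf1 r2=0xff r3=0xae r4=0x5a  N=1 Z=0
after  3: r0=0x76 r1=0xd0 r2=0xff r3=0xae r4=0x5a  N=1 Z=0
after  4: r0=0x76 r1=0xd0 r2=0xff r3=0xda r4=0x5a  N=1 Z=0
after  5: r0=0x76 r1=0xd0 r2=0xff r3=0xda r4=0x8a  N=1 Z=0
after  6: r0=0x76 r1=0xd0 r2=0xff r3=0xda r4=0x25  N=0 Z=0
after  7: r0=0x76 r1=0xd0 r2=0xff r3=0x76 r4=0x25  N=0 Z=0
after  8: r0=0x00 r1=0xd0 r2=0xff r3=0x76 r4=0x25  N=0 Z=1
after  9: r0=0x00 r1=0xd0 r2=0xff r3=0x76 r4=0x24  N=0 Z=0
after 10: r0=0x00 r1=0xd0 r2=0xae r3=0x76 r4=0x24  N=1 Z=0
-- IRQ taken; context saved, return-PC = 11 --

K = 10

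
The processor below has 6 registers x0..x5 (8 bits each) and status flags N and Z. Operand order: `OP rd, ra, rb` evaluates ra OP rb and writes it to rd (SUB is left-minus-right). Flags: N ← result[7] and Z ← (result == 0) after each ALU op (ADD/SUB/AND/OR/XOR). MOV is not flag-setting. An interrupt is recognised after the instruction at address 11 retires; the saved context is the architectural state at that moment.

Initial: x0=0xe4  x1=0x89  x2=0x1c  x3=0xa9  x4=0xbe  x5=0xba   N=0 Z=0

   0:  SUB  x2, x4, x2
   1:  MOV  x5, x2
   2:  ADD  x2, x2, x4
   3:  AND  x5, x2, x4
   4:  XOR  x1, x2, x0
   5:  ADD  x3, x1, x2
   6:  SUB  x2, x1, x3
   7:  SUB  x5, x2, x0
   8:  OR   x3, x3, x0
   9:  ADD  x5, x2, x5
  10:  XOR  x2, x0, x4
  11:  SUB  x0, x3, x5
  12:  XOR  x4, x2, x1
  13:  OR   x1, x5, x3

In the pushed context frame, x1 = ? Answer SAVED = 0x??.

after  0: x0=0xe4 x1=0x89 x2=0xa2 x3=0xa9 x4=0xbe x5=0xba  N=1 Z=0
after  1: x0=0xe4 x1=0x89 x2=0xa2 x3=0xa9 x4=0xbe x5=0xa2  N=1 Z=0
after  2: x0=0xe4 x1=0x89 x2=0x60 x3=0xa9 x4=0xbe x5=0xa2  N=0 Z=0
after  3: x0=0xe4 x1=0x89 x2=0x60 x3=0xa9 x4=0xbe x5=0x20  N=0 Z=0
after  4: x0=0xe4 x1=0x84 x2=0x60 x3=0xa9 x4=0xbe x5=0x20  N=1 Z=0
after  5: x0=0xe4 x1=0x84 x2=0x60 x3=0xe4 x4=0xbe x5=0x20  N=1 Z=0
after  6: x0=0xe4 x1=0x84 x2=0xa0 x3=0xe4 x4=0xbe x5=0x20  N=1 Z=0
after  7: x0=0xe4 x1=0x84 x2=0xa0 x3=0xe4 x4=0xbe x5=0xbc  N=1 Z=0
after  8: x0=0xe4 x1=0x84 x2=0xa0 x3=0xe4 x4=0xbe x5=0xbc  N=1 Z=0
after  9: x0=0xe4 x1=0x84 x2=0xa0 x3=0xe4 x4=0xbe x5=0x5c  N=0 Z=0
after 10: x0=0xe4 x1=0x84 x2=0x5a x3=0xe4 x4=0xbe x5=0x5c  N=0 Z=0
after 11: x0=0x88 x1=0x84 x2=0x5a x3=0xe4 x4=0xbe x5=0x5c  N=1 Z=0
-- IRQ taken; context saved, return-PC = 12 --

SAVED = 0x84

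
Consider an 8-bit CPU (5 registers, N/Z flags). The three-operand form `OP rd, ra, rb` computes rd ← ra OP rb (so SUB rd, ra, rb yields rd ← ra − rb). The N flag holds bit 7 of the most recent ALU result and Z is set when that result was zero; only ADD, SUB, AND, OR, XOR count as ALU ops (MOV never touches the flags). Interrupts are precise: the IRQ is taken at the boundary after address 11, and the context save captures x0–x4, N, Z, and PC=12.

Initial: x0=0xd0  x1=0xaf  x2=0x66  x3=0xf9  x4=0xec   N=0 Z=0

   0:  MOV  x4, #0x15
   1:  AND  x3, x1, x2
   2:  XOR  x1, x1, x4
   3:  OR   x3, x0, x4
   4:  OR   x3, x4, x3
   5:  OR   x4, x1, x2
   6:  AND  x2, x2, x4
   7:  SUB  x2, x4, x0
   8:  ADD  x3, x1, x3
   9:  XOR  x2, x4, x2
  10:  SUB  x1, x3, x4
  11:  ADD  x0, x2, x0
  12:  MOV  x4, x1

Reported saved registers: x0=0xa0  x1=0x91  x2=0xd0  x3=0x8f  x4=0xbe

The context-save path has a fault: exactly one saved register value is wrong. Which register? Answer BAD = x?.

BAD = x4

after  0: x0=0xd0 x1=0xaf x2=0x66 x3=0xf9 x4=0x15  N=0 Z=0
after  1: x0=0xd0 x1=0xaf x2=0x66 x3=0x26 x4=0x15  N=0 Z=0
after  2: x0=0xd0 x1=0xba x2=0x66 x3=0x26 x4=0x15  N=1 Z=0
after  3: x0=0xd0 x1=0xba x2=0x66 x3=0xd5 x4=0x15  N=1 Z=0
after  4: x0=0xd0 x1=0xba x2=0x66 x3=0xd5 x4=0x15  N=1 Z=0
after  5: x0=0xd0 x1=0xba x2=0x66 x3=0xd5 x4=0xfe  N=1 Z=0
after  6: x0=0xd0 x1=0xba x2=0x66 x3=0xd5 x4=0xfe  N=0 Z=0
after  7: x0=0xd0 x1=0xba x2=0x2e x3=0xd5 x4=0xfe  N=0 Z=0
after  8: x0=0xd0 x1=0xba x2=0x2e x3=0x8f x4=0xfe  N=1 Z=0
after  9: x0=0xd0 x1=0xba x2=0xd0 x3=0x8f x4=0xfe  N=1 Z=0
after 10: x0=0xd0 x1=0x91 x2=0xd0 x3=0x8f x4=0xfe  N=1 Z=0
after 11: x0=0xa0 x1=0x91 x2=0xd0 x3=0x8f x4=0xfe  N=1 Z=0
-- IRQ taken; context saved, return-PC = 12 --
mismatch: x4: reported 0xbe vs actual 0xfe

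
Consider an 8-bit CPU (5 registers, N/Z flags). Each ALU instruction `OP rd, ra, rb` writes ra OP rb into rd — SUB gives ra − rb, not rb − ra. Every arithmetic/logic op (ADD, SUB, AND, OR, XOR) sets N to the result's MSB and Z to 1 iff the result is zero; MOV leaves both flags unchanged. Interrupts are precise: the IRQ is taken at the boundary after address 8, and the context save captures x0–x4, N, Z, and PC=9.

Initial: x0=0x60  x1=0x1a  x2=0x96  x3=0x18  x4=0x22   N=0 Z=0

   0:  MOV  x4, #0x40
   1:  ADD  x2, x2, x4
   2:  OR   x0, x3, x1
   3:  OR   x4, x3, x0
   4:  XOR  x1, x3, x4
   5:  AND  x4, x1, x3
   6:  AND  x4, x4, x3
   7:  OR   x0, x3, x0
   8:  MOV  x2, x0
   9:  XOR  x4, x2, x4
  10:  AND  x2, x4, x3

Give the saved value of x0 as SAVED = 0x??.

SAVED = 0x1a

after  0: x0=0x60 x1=0x1a x2=0x96 x3=0x18 x4=0x40  N=0 Z=0
after  1: x0=0x60 x1=0x1a x2=0xd6 x3=0x18 x4=0x40  N=1 Z=0
after  2: x0=0x1a x1=0x1a x2=0xd6 x3=0x18 x4=0x40  N=0 Z=0
after  3: x0=0x1a x1=0x1a x2=0xd6 x3=0x18 x4=0x1a  N=0 Z=0
after  4: x0=0x1a x1=0x02 x2=0xd6 x3=0x18 x4=0x1a  N=0 Z=0
after  5: x0=0x1a x1=0x02 x2=0xd6 x3=0x18 x4=0x00  N=0 Z=1
after  6: x0=0x1a x1=0x02 x2=0xd6 x3=0x18 x4=0x00  N=0 Z=1
after  7: x0=0x1a x1=0x02 x2=0xd6 x3=0x18 x4=0x00  N=0 Z=0
after  8: x0=0x1a x1=0x02 x2=0x1a x3=0x18 x4=0x00  N=0 Z=0
-- IRQ taken; context saved, return-PC = 9 --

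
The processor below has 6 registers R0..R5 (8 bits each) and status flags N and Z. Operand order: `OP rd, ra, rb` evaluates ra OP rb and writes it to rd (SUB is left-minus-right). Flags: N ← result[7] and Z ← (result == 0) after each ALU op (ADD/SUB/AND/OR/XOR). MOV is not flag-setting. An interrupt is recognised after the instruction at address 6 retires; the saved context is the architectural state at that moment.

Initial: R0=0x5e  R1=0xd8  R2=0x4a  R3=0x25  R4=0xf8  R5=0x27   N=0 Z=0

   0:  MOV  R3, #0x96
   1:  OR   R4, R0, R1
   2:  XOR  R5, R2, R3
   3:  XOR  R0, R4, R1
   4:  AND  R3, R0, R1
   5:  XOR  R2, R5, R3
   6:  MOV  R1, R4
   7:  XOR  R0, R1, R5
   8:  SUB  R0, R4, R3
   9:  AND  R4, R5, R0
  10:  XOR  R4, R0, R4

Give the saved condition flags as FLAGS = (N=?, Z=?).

after  0: R0=0x5e R1=0xd8 R2=0x4a R3=0x96 R4=0xf8 R5=0x27  N=0 Z=0
after  1: R0=0x5e R1=0xd8 R2=0x4a R3=0x96 R4=0xde R5=0x27  N=1 Z=0
after  2: R0=0x5e R1=0xd8 R2=0x4a R3=0x96 R4=0xde R5=0xdc  N=1 Z=0
after  3: R0=0x06 R1=0xd8 R2=0x4a R3=0x96 R4=0xde R5=0xdc  N=0 Z=0
after  4: R0=0x06 R1=0xd8 R2=0x4a R3=0x00 R4=0xde R5=0xdc  N=0 Z=1
after  5: R0=0x06 R1=0xd8 R2=0xdc R3=0x00 R4=0xde R5=0xdc  N=1 Z=0
after  6: R0=0x06 R1=0xde R2=0xdc R3=0x00 R4=0xde R5=0xdc  N=1 Z=0
-- IRQ taken; context saved, return-PC = 7 --

FLAGS = (N=1, Z=0)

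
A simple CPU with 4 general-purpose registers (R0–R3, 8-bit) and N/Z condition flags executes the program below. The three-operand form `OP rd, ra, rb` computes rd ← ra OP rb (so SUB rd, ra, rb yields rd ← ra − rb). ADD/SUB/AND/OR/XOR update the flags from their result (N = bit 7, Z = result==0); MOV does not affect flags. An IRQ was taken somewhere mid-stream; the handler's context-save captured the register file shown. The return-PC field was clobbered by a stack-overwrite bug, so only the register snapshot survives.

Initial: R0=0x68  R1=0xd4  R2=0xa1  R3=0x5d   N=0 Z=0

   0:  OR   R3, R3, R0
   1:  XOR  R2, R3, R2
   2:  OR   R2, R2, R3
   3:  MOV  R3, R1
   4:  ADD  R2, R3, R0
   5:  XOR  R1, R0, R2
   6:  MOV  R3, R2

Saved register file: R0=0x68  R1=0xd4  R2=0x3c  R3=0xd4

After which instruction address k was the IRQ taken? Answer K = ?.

after  0: R0=0x68 R1=0xd4 R2=0xa1 R3=0x7d  N=0 Z=0
after  1: R0=0x68 R1=0xd4 R2=0xdc R3=0x7d  N=1 Z=0
after  2: R0=0x68 R1=0xd4 R2=0xfd R3=0x7d  N=1 Z=0
after  3: R0=0x68 R1=0xd4 R2=0xfd R3=0xd4  N=1 Z=0
after  4: R0=0x68 R1=0xd4 R2=0x3c R3=0xd4  N=0 Z=0
-- IRQ taken; context saved, return-PC = 5 --

K = 4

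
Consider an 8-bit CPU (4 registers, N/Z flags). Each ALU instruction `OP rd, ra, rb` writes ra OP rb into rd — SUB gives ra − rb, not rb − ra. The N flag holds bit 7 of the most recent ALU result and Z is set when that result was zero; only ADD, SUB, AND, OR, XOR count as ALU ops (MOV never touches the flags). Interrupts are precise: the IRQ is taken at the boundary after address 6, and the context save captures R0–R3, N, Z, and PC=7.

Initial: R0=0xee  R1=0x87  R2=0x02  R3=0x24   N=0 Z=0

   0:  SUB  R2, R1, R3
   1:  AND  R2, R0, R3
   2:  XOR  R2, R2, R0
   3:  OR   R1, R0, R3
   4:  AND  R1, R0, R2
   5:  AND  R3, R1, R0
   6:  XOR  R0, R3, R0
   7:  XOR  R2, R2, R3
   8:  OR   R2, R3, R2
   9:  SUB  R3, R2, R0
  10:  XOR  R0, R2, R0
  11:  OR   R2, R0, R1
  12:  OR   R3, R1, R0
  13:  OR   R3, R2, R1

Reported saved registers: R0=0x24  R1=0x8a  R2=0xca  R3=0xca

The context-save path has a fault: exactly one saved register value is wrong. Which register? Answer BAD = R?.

BAD = R1

after  0: R0=0xee R1=0x87 R2=0x63 R3=0x24  N=0 Z=0
after  1: R0=0xee R1=0x87 R2=0x24 R3=0x24  N=0 Z=0
after  2: R0=0xee R1=0x87 R2=0xca R3=0x24  N=1 Z=0
after  3: R0=0xee R1=0xee R2=0xca R3=0x24  N=1 Z=0
after  4: R0=0xee R1=0xca R2=0xca R3=0x24  N=1 Z=0
after  5: R0=0xee R1=0xca R2=0xca R3=0xca  N=1 Z=0
after  6: R0=0x24 R1=0xca R2=0xca R3=0xca  N=0 Z=0
-- IRQ taken; context saved, return-PC = 7 --
mismatch: R1: reported 0x8a vs actual 0xca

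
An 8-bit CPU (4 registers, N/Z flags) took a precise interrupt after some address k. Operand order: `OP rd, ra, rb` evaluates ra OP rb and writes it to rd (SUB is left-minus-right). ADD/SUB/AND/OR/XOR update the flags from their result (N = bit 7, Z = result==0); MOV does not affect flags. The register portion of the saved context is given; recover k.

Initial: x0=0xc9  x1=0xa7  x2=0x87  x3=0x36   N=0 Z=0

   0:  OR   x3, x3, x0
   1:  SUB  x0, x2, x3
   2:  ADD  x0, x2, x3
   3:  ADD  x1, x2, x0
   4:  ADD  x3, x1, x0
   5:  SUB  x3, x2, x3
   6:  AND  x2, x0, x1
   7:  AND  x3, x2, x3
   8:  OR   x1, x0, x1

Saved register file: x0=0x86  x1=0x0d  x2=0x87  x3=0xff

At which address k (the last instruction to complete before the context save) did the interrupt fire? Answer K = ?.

K = 3

after  0: x0=0xc9 x1=0xa7 x2=0x87 x3=0xff  N=1 Z=0
after  1: x0=0x88 x1=0xa7 x2=0x87 x3=0xff  N=1 Z=0
after  2: x0=0x86 x1=0xa7 x2=0x87 x3=0xff  N=1 Z=0
after  3: x0=0x86 x1=0x0d x2=0x87 x3=0xff  N=0 Z=0
-- IRQ taken; context saved, return-PC = 4 --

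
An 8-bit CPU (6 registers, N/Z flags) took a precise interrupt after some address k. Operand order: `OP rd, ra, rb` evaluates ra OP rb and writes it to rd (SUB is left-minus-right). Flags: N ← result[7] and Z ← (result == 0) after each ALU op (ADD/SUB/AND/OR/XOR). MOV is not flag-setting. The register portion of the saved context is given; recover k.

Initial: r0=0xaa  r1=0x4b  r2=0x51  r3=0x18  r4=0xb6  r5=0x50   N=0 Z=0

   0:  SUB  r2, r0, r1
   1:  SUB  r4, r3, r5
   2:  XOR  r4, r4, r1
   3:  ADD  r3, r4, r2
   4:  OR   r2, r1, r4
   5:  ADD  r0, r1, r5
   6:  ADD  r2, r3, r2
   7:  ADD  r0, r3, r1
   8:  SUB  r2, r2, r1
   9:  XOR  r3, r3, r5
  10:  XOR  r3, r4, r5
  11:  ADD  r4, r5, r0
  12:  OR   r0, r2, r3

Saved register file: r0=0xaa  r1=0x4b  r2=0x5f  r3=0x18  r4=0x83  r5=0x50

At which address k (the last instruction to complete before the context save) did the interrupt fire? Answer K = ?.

K = 2

after  0: r0=0xaa r1=0x4b r2=0x5f r3=0x18 r4=0xb6 r5=0x50  N=0 Z=0
after  1: r0=0xaa r1=0x4b r2=0x5f r3=0x18 r4=0xc8 r5=0x50  N=1 Z=0
after  2: r0=0xaa r1=0x4b r2=0x5f r3=0x18 r4=0x83 r5=0x50  N=1 Z=0
-- IRQ taken; context saved, return-PC = 3 --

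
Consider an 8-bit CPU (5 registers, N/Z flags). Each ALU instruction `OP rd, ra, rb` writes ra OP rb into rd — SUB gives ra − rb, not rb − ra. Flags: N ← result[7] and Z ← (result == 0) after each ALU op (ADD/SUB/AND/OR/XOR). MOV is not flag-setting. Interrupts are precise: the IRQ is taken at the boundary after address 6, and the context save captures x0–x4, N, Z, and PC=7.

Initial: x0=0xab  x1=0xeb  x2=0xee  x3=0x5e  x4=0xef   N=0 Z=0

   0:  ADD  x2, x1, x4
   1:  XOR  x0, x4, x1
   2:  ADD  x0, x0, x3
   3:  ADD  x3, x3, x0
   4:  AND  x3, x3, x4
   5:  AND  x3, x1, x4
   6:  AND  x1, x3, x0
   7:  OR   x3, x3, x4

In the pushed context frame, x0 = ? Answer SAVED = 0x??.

after  0: x0=0xab x1=0xeb x2=0xda x3=0x5e x4=0xef  N=1 Z=0
after  1: x0=0x04 x1=0xeb x2=0xda x3=0x5e x4=0xef  N=0 Z=0
after  2: x0=0x62 x1=0xeb x2=0xda x3=0x5e x4=0xef  N=0 Z=0
after  3: x0=0x62 x1=0xeb x2=0xda x3=0xc0 x4=0xef  N=1 Z=0
after  4: x0=0x62 x1=0xeb x2=0xda x3=0xc0 x4=0xef  N=1 Z=0
after  5: x0=0x62 x1=0xeb x2=0xda x3=0xeb x4=0xef  N=1 Z=0
after  6: x0=0x62 x1=0x62 x2=0xda x3=0xeb x4=0xef  N=0 Z=0
-- IRQ taken; context saved, return-PC = 7 --

SAVED = 0x62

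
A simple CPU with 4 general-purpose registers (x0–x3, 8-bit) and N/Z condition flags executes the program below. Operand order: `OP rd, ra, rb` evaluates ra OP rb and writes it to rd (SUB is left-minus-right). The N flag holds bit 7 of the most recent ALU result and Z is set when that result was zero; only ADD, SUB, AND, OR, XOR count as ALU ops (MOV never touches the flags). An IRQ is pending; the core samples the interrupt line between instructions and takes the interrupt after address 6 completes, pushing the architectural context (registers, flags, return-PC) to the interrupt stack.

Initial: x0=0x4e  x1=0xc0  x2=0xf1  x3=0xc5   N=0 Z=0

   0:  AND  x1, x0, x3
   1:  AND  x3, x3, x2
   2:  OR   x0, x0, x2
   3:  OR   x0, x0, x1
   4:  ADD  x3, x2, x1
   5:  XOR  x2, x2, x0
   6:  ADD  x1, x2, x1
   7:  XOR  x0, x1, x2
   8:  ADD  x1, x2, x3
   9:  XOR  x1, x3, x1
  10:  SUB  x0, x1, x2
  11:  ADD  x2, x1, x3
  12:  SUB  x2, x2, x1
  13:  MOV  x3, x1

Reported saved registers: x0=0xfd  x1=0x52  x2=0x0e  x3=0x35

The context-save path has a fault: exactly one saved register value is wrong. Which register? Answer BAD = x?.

BAD = x0

after  0: x0=0x4e x1=0x44 x2=0xf1 x3=0xc5  N=0 Z=0
after  1: x0=0x4e x1=0x44 x2=0xf1 x3=0xc1  N=1 Z=0
after  2: x0=0xff x1=0x44 x2=0xf1 x3=0xc1  N=1 Z=0
after  3: x0=0xff x1=0x44 x2=0xf1 x3=0xc1  N=1 Z=0
after  4: x0=0xff x1=0x44 x2=0xf1 x3=0x35  N=0 Z=0
after  5: x0=0xff x1=0x44 x2=0x0e x3=0x35  N=0 Z=0
after  6: x0=0xff x1=0x52 x2=0x0e x3=0x35  N=0 Z=0
-- IRQ taken; context saved, return-PC = 7 --
mismatch: x0: reported 0xfd vs actual 0xff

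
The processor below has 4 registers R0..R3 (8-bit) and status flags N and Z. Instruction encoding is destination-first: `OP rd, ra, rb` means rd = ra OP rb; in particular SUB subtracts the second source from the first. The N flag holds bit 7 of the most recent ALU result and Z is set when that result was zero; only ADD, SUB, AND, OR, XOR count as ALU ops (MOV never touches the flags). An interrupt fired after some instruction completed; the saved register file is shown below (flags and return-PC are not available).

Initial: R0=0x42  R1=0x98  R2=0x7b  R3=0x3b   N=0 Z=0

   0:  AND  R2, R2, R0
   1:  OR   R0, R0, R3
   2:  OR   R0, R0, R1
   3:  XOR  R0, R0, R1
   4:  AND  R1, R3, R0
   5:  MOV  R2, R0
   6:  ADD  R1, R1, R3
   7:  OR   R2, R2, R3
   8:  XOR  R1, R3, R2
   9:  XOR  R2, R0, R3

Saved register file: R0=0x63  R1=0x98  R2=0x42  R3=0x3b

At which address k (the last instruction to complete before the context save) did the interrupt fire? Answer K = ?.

after  0: R0=0x42 R1=0x98 R2=0x42 R3=0x3b  N=0 Z=0
after  1: R0=0x7b R1=0x98 R2=0x42 R3=0x3b  N=0 Z=0
after  2: R0=0xfb R1=0x98 R2=0x42 R3=0x3b  N=1 Z=0
after  3: R0=0x63 R1=0x98 R2=0x42 R3=0x3b  N=0 Z=0
-- IRQ taken; context saved, return-PC = 4 --

K = 3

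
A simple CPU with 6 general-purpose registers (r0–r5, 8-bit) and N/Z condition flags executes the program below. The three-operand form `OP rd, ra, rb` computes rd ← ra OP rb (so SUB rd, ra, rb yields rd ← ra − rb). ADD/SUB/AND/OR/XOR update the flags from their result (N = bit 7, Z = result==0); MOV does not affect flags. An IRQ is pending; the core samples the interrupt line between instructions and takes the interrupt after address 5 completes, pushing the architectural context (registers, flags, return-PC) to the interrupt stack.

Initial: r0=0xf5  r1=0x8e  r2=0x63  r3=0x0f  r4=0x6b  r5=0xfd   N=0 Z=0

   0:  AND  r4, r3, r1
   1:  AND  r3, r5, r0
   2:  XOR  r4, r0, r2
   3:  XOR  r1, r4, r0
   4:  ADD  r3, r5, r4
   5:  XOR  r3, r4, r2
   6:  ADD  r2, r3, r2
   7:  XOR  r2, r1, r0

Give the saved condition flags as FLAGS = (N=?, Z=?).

FLAGS = (N=1, Z=0)

after  0: r0=0xf5 r1=0x8e r2=0x63 r3=0x0f r4=0x0e r5=0xfd  N=0 Z=0
after  1: r0=0xf5 r1=0x8e r2=0x63 r3=0xf5 r4=0x0e r5=0xfd  N=1 Z=0
after  2: r0=0xf5 r1=0x8e r2=0x63 r3=0xf5 r4=0x96 r5=0xfd  N=1 Z=0
after  3: r0=0xf5 r1=0x63 r2=0x63 r3=0xf5 r4=0x96 r5=0xfd  N=0 Z=0
after  4: r0=0xf5 r1=0x63 r2=0x63 r3=0x93 r4=0x96 r5=0xfd  N=1 Z=0
after  5: r0=0xf5 r1=0x63 r2=0x63 r3=0xf5 r4=0x96 r5=0xfd  N=1 Z=0
-- IRQ taken; context saved, return-PC = 6 --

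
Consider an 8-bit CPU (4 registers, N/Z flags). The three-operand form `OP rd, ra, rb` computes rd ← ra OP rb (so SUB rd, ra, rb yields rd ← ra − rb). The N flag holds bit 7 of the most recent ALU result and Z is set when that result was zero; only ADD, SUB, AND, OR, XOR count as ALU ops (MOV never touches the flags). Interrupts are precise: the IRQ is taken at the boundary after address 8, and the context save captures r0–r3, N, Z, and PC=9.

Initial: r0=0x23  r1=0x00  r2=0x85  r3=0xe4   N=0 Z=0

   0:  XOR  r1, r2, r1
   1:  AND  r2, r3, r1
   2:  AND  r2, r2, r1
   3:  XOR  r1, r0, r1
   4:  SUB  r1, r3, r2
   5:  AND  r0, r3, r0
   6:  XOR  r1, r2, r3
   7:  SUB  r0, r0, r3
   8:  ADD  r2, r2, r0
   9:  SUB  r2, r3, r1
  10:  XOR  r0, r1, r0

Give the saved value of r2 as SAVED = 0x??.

SAVED = 0xc0

after  0: r0=0x23 r1=0x85 r2=0x85 r3=0xe4  N=1 Z=0
after  1: r0=0x23 r1=0x85 r2=0x84 r3=0xe4  N=1 Z=0
after  2: r0=0x23 r1=0x85 r2=0x84 r3=0xe4  N=1 Z=0
after  3: r0=0x23 r1=0xa6 r2=0x84 r3=0xe4  N=1 Z=0
after  4: r0=0x23 r1=0x60 r2=0x84 r3=0xe4  N=0 Z=0
after  5: r0=0x20 r1=0x60 r2=0x84 r3=0xe4  N=0 Z=0
after  6: r0=0x20 r1=0x60 r2=0x84 r3=0xe4  N=0 Z=0
after  7: r0=0x3c r1=0x60 r2=0x84 r3=0xe4  N=0 Z=0
after  8: r0=0x3c r1=0x60 r2=0xc0 r3=0xe4  N=1 Z=0
-- IRQ taken; context saved, return-PC = 9 --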